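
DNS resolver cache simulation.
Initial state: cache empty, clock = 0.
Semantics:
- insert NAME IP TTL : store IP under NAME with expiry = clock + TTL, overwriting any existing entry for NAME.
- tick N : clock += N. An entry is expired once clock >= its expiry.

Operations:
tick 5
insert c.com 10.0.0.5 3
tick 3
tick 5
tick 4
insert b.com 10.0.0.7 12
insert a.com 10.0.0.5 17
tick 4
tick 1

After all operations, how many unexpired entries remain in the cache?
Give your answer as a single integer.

Answer: 2

Derivation:
Op 1: tick 5 -> clock=5.
Op 2: insert c.com -> 10.0.0.5 (expiry=5+3=8). clock=5
Op 3: tick 3 -> clock=8. purged={c.com}
Op 4: tick 5 -> clock=13.
Op 5: tick 4 -> clock=17.
Op 6: insert b.com -> 10.0.0.7 (expiry=17+12=29). clock=17
Op 7: insert a.com -> 10.0.0.5 (expiry=17+17=34). clock=17
Op 8: tick 4 -> clock=21.
Op 9: tick 1 -> clock=22.
Final cache (unexpired): {a.com,b.com} -> size=2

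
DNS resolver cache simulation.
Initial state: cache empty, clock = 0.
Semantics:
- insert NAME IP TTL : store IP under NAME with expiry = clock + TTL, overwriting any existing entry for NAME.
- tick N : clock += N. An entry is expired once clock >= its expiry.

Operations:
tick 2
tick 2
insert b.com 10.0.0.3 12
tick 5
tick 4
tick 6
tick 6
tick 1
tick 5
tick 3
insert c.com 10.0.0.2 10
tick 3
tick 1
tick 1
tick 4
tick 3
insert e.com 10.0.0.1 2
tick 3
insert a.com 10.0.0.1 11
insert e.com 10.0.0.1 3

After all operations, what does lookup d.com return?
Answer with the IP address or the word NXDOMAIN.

Answer: NXDOMAIN

Derivation:
Op 1: tick 2 -> clock=2.
Op 2: tick 2 -> clock=4.
Op 3: insert b.com -> 10.0.0.3 (expiry=4+12=16). clock=4
Op 4: tick 5 -> clock=9.
Op 5: tick 4 -> clock=13.
Op 6: tick 6 -> clock=19. purged={b.com}
Op 7: tick 6 -> clock=25.
Op 8: tick 1 -> clock=26.
Op 9: tick 5 -> clock=31.
Op 10: tick 3 -> clock=34.
Op 11: insert c.com -> 10.0.0.2 (expiry=34+10=44). clock=34
Op 12: tick 3 -> clock=37.
Op 13: tick 1 -> clock=38.
Op 14: tick 1 -> clock=39.
Op 15: tick 4 -> clock=43.
Op 16: tick 3 -> clock=46. purged={c.com}
Op 17: insert e.com -> 10.0.0.1 (expiry=46+2=48). clock=46
Op 18: tick 3 -> clock=49. purged={e.com}
Op 19: insert a.com -> 10.0.0.1 (expiry=49+11=60). clock=49
Op 20: insert e.com -> 10.0.0.1 (expiry=49+3=52). clock=49
lookup d.com: not in cache (expired or never inserted)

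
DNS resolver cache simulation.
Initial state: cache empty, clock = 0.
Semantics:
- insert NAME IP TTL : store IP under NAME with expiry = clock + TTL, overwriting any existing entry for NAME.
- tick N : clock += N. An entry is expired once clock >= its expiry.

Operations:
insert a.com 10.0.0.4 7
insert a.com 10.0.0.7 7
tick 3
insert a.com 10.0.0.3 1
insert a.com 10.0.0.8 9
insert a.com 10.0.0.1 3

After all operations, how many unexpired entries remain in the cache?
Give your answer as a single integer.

Answer: 1

Derivation:
Op 1: insert a.com -> 10.0.0.4 (expiry=0+7=7). clock=0
Op 2: insert a.com -> 10.0.0.7 (expiry=0+7=7). clock=0
Op 3: tick 3 -> clock=3.
Op 4: insert a.com -> 10.0.0.3 (expiry=3+1=4). clock=3
Op 5: insert a.com -> 10.0.0.8 (expiry=3+9=12). clock=3
Op 6: insert a.com -> 10.0.0.1 (expiry=3+3=6). clock=3
Final cache (unexpired): {a.com} -> size=1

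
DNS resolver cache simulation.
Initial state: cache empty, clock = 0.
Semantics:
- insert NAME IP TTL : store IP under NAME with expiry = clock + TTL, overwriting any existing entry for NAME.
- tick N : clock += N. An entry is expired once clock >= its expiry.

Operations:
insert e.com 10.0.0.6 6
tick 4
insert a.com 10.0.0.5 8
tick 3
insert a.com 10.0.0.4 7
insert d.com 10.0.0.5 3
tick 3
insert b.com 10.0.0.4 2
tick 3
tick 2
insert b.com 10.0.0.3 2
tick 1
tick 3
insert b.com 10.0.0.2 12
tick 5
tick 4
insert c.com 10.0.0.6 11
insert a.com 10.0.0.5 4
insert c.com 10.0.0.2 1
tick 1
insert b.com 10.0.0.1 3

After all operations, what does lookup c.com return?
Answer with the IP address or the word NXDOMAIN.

Answer: NXDOMAIN

Derivation:
Op 1: insert e.com -> 10.0.0.6 (expiry=0+6=6). clock=0
Op 2: tick 4 -> clock=4.
Op 3: insert a.com -> 10.0.0.5 (expiry=4+8=12). clock=4
Op 4: tick 3 -> clock=7. purged={e.com}
Op 5: insert a.com -> 10.0.0.4 (expiry=7+7=14). clock=7
Op 6: insert d.com -> 10.0.0.5 (expiry=7+3=10). clock=7
Op 7: tick 3 -> clock=10. purged={d.com}
Op 8: insert b.com -> 10.0.0.4 (expiry=10+2=12). clock=10
Op 9: tick 3 -> clock=13. purged={b.com}
Op 10: tick 2 -> clock=15. purged={a.com}
Op 11: insert b.com -> 10.0.0.3 (expiry=15+2=17). clock=15
Op 12: tick 1 -> clock=16.
Op 13: tick 3 -> clock=19. purged={b.com}
Op 14: insert b.com -> 10.0.0.2 (expiry=19+12=31). clock=19
Op 15: tick 5 -> clock=24.
Op 16: tick 4 -> clock=28.
Op 17: insert c.com -> 10.0.0.6 (expiry=28+11=39). clock=28
Op 18: insert a.com -> 10.0.0.5 (expiry=28+4=32). clock=28
Op 19: insert c.com -> 10.0.0.2 (expiry=28+1=29). clock=28
Op 20: tick 1 -> clock=29. purged={c.com}
Op 21: insert b.com -> 10.0.0.1 (expiry=29+3=32). clock=29
lookup c.com: not in cache (expired or never inserted)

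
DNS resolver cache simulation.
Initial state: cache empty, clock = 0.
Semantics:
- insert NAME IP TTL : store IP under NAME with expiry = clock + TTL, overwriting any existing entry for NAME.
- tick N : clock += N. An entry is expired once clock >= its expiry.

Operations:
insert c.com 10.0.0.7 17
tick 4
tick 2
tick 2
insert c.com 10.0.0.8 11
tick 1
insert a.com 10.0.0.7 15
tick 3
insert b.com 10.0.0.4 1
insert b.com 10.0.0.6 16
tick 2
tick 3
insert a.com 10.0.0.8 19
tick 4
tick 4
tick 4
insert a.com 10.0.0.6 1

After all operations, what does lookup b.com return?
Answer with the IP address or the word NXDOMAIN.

Op 1: insert c.com -> 10.0.0.7 (expiry=0+17=17). clock=0
Op 2: tick 4 -> clock=4.
Op 3: tick 2 -> clock=6.
Op 4: tick 2 -> clock=8.
Op 5: insert c.com -> 10.0.0.8 (expiry=8+11=19). clock=8
Op 6: tick 1 -> clock=9.
Op 7: insert a.com -> 10.0.0.7 (expiry=9+15=24). clock=9
Op 8: tick 3 -> clock=12.
Op 9: insert b.com -> 10.0.0.4 (expiry=12+1=13). clock=12
Op 10: insert b.com -> 10.0.0.6 (expiry=12+16=28). clock=12
Op 11: tick 2 -> clock=14.
Op 12: tick 3 -> clock=17.
Op 13: insert a.com -> 10.0.0.8 (expiry=17+19=36). clock=17
Op 14: tick 4 -> clock=21. purged={c.com}
Op 15: tick 4 -> clock=25.
Op 16: tick 4 -> clock=29. purged={b.com}
Op 17: insert a.com -> 10.0.0.6 (expiry=29+1=30). clock=29
lookup b.com: not in cache (expired or never inserted)

Answer: NXDOMAIN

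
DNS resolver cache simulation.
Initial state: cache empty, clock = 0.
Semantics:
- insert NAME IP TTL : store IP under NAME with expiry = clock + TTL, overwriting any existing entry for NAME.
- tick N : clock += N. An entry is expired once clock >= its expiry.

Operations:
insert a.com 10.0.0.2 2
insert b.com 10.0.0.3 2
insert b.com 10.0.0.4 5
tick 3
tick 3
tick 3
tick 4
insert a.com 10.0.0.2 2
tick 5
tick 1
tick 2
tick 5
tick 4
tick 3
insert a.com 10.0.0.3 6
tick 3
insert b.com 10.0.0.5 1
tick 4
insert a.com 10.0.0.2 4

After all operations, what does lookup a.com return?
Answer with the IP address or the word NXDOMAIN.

Op 1: insert a.com -> 10.0.0.2 (expiry=0+2=2). clock=0
Op 2: insert b.com -> 10.0.0.3 (expiry=0+2=2). clock=0
Op 3: insert b.com -> 10.0.0.4 (expiry=0+5=5). clock=0
Op 4: tick 3 -> clock=3. purged={a.com}
Op 5: tick 3 -> clock=6. purged={b.com}
Op 6: tick 3 -> clock=9.
Op 7: tick 4 -> clock=13.
Op 8: insert a.com -> 10.0.0.2 (expiry=13+2=15). clock=13
Op 9: tick 5 -> clock=18. purged={a.com}
Op 10: tick 1 -> clock=19.
Op 11: tick 2 -> clock=21.
Op 12: tick 5 -> clock=26.
Op 13: tick 4 -> clock=30.
Op 14: tick 3 -> clock=33.
Op 15: insert a.com -> 10.0.0.3 (expiry=33+6=39). clock=33
Op 16: tick 3 -> clock=36.
Op 17: insert b.com -> 10.0.0.5 (expiry=36+1=37). clock=36
Op 18: tick 4 -> clock=40. purged={a.com,b.com}
Op 19: insert a.com -> 10.0.0.2 (expiry=40+4=44). clock=40
lookup a.com: present, ip=10.0.0.2 expiry=44 > clock=40

Answer: 10.0.0.2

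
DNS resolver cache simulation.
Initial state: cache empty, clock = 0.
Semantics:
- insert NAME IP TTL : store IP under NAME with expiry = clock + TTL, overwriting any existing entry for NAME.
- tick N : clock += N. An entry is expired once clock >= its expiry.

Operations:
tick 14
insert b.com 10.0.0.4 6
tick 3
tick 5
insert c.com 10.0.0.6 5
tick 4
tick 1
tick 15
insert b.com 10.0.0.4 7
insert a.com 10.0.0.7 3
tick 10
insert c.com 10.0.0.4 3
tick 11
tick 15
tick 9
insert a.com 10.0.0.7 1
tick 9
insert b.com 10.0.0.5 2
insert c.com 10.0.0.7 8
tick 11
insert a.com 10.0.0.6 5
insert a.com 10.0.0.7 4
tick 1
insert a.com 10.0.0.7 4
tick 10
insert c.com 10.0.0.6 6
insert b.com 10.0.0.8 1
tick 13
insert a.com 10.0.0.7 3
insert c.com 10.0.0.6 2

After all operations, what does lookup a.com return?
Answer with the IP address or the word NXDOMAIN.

Op 1: tick 14 -> clock=14.
Op 2: insert b.com -> 10.0.0.4 (expiry=14+6=20). clock=14
Op 3: tick 3 -> clock=17.
Op 4: tick 5 -> clock=22. purged={b.com}
Op 5: insert c.com -> 10.0.0.6 (expiry=22+5=27). clock=22
Op 6: tick 4 -> clock=26.
Op 7: tick 1 -> clock=27. purged={c.com}
Op 8: tick 15 -> clock=42.
Op 9: insert b.com -> 10.0.0.4 (expiry=42+7=49). clock=42
Op 10: insert a.com -> 10.0.0.7 (expiry=42+3=45). clock=42
Op 11: tick 10 -> clock=52. purged={a.com,b.com}
Op 12: insert c.com -> 10.0.0.4 (expiry=52+3=55). clock=52
Op 13: tick 11 -> clock=63. purged={c.com}
Op 14: tick 15 -> clock=78.
Op 15: tick 9 -> clock=87.
Op 16: insert a.com -> 10.0.0.7 (expiry=87+1=88). clock=87
Op 17: tick 9 -> clock=96. purged={a.com}
Op 18: insert b.com -> 10.0.0.5 (expiry=96+2=98). clock=96
Op 19: insert c.com -> 10.0.0.7 (expiry=96+8=104). clock=96
Op 20: tick 11 -> clock=107. purged={b.com,c.com}
Op 21: insert a.com -> 10.0.0.6 (expiry=107+5=112). clock=107
Op 22: insert a.com -> 10.0.0.7 (expiry=107+4=111). clock=107
Op 23: tick 1 -> clock=108.
Op 24: insert a.com -> 10.0.0.7 (expiry=108+4=112). clock=108
Op 25: tick 10 -> clock=118. purged={a.com}
Op 26: insert c.com -> 10.0.0.6 (expiry=118+6=124). clock=118
Op 27: insert b.com -> 10.0.0.8 (expiry=118+1=119). clock=118
Op 28: tick 13 -> clock=131. purged={b.com,c.com}
Op 29: insert a.com -> 10.0.0.7 (expiry=131+3=134). clock=131
Op 30: insert c.com -> 10.0.0.6 (expiry=131+2=133). clock=131
lookup a.com: present, ip=10.0.0.7 expiry=134 > clock=131

Answer: 10.0.0.7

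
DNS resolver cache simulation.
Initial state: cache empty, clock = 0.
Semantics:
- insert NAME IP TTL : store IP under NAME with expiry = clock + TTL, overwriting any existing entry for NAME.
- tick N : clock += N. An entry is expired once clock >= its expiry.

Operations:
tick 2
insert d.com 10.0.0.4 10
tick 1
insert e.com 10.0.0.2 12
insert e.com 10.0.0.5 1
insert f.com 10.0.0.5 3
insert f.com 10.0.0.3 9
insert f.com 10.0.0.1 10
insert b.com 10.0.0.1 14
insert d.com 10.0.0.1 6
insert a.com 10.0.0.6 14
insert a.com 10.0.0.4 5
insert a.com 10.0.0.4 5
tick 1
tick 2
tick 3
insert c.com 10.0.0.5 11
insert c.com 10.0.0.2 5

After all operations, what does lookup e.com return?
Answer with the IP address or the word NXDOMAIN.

Op 1: tick 2 -> clock=2.
Op 2: insert d.com -> 10.0.0.4 (expiry=2+10=12). clock=2
Op 3: tick 1 -> clock=3.
Op 4: insert e.com -> 10.0.0.2 (expiry=3+12=15). clock=3
Op 5: insert e.com -> 10.0.0.5 (expiry=3+1=4). clock=3
Op 6: insert f.com -> 10.0.0.5 (expiry=3+3=6). clock=3
Op 7: insert f.com -> 10.0.0.3 (expiry=3+9=12). clock=3
Op 8: insert f.com -> 10.0.0.1 (expiry=3+10=13). clock=3
Op 9: insert b.com -> 10.0.0.1 (expiry=3+14=17). clock=3
Op 10: insert d.com -> 10.0.0.1 (expiry=3+6=9). clock=3
Op 11: insert a.com -> 10.0.0.6 (expiry=3+14=17). clock=3
Op 12: insert a.com -> 10.0.0.4 (expiry=3+5=8). clock=3
Op 13: insert a.com -> 10.0.0.4 (expiry=3+5=8). clock=3
Op 14: tick 1 -> clock=4. purged={e.com}
Op 15: tick 2 -> clock=6.
Op 16: tick 3 -> clock=9. purged={a.com,d.com}
Op 17: insert c.com -> 10.0.0.5 (expiry=9+11=20). clock=9
Op 18: insert c.com -> 10.0.0.2 (expiry=9+5=14). clock=9
lookup e.com: not in cache (expired or never inserted)

Answer: NXDOMAIN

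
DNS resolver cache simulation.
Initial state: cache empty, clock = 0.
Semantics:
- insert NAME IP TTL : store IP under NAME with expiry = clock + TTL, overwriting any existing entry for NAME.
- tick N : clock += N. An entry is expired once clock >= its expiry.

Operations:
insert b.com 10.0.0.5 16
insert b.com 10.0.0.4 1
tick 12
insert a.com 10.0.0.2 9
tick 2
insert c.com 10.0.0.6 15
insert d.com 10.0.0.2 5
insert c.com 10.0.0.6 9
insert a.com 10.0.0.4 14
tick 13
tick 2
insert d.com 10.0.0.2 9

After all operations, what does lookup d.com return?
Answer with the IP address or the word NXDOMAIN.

Op 1: insert b.com -> 10.0.0.5 (expiry=0+16=16). clock=0
Op 2: insert b.com -> 10.0.0.4 (expiry=0+1=1). clock=0
Op 3: tick 12 -> clock=12. purged={b.com}
Op 4: insert a.com -> 10.0.0.2 (expiry=12+9=21). clock=12
Op 5: tick 2 -> clock=14.
Op 6: insert c.com -> 10.0.0.6 (expiry=14+15=29). clock=14
Op 7: insert d.com -> 10.0.0.2 (expiry=14+5=19). clock=14
Op 8: insert c.com -> 10.0.0.6 (expiry=14+9=23). clock=14
Op 9: insert a.com -> 10.0.0.4 (expiry=14+14=28). clock=14
Op 10: tick 13 -> clock=27. purged={c.com,d.com}
Op 11: tick 2 -> clock=29. purged={a.com}
Op 12: insert d.com -> 10.0.0.2 (expiry=29+9=38). clock=29
lookup d.com: present, ip=10.0.0.2 expiry=38 > clock=29

Answer: 10.0.0.2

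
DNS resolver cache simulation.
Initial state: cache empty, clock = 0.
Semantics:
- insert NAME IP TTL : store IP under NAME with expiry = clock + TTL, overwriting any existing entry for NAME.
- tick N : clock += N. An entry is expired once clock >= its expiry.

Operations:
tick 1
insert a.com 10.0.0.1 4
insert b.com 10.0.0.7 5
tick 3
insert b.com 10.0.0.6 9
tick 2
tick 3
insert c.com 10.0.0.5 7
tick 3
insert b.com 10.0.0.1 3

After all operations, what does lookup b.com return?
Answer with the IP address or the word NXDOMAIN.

Op 1: tick 1 -> clock=1.
Op 2: insert a.com -> 10.0.0.1 (expiry=1+4=5). clock=1
Op 3: insert b.com -> 10.0.0.7 (expiry=1+5=6). clock=1
Op 4: tick 3 -> clock=4.
Op 5: insert b.com -> 10.0.0.6 (expiry=4+9=13). clock=4
Op 6: tick 2 -> clock=6. purged={a.com}
Op 7: tick 3 -> clock=9.
Op 8: insert c.com -> 10.0.0.5 (expiry=9+7=16). clock=9
Op 9: tick 3 -> clock=12.
Op 10: insert b.com -> 10.0.0.1 (expiry=12+3=15). clock=12
lookup b.com: present, ip=10.0.0.1 expiry=15 > clock=12

Answer: 10.0.0.1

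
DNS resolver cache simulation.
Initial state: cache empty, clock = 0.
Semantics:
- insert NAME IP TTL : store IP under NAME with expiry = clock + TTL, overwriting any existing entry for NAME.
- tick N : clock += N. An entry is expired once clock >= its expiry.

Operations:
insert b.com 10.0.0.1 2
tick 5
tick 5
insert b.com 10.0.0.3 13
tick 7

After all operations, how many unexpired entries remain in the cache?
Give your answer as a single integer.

Answer: 1

Derivation:
Op 1: insert b.com -> 10.0.0.1 (expiry=0+2=2). clock=0
Op 2: tick 5 -> clock=5. purged={b.com}
Op 3: tick 5 -> clock=10.
Op 4: insert b.com -> 10.0.0.3 (expiry=10+13=23). clock=10
Op 5: tick 7 -> clock=17.
Final cache (unexpired): {b.com} -> size=1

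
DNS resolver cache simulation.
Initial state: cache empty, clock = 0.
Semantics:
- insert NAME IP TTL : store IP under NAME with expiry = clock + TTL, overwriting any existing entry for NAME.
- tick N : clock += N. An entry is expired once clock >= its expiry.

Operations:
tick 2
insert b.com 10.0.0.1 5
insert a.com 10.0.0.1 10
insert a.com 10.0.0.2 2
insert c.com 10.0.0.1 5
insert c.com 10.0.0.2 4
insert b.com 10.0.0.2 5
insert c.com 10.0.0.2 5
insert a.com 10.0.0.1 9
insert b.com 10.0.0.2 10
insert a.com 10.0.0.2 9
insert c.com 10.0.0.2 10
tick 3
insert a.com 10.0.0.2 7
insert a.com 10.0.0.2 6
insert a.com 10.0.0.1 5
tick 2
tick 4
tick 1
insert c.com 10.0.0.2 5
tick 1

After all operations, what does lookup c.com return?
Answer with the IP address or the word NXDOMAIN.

Op 1: tick 2 -> clock=2.
Op 2: insert b.com -> 10.0.0.1 (expiry=2+5=7). clock=2
Op 3: insert a.com -> 10.0.0.1 (expiry=2+10=12). clock=2
Op 4: insert a.com -> 10.0.0.2 (expiry=2+2=4). clock=2
Op 5: insert c.com -> 10.0.0.1 (expiry=2+5=7). clock=2
Op 6: insert c.com -> 10.0.0.2 (expiry=2+4=6). clock=2
Op 7: insert b.com -> 10.0.0.2 (expiry=2+5=7). clock=2
Op 8: insert c.com -> 10.0.0.2 (expiry=2+5=7). clock=2
Op 9: insert a.com -> 10.0.0.1 (expiry=2+9=11). clock=2
Op 10: insert b.com -> 10.0.0.2 (expiry=2+10=12). clock=2
Op 11: insert a.com -> 10.0.0.2 (expiry=2+9=11). clock=2
Op 12: insert c.com -> 10.0.0.2 (expiry=2+10=12). clock=2
Op 13: tick 3 -> clock=5.
Op 14: insert a.com -> 10.0.0.2 (expiry=5+7=12). clock=5
Op 15: insert a.com -> 10.0.0.2 (expiry=5+6=11). clock=5
Op 16: insert a.com -> 10.0.0.1 (expiry=5+5=10). clock=5
Op 17: tick 2 -> clock=7.
Op 18: tick 4 -> clock=11. purged={a.com}
Op 19: tick 1 -> clock=12. purged={b.com,c.com}
Op 20: insert c.com -> 10.0.0.2 (expiry=12+5=17). clock=12
Op 21: tick 1 -> clock=13.
lookup c.com: present, ip=10.0.0.2 expiry=17 > clock=13

Answer: 10.0.0.2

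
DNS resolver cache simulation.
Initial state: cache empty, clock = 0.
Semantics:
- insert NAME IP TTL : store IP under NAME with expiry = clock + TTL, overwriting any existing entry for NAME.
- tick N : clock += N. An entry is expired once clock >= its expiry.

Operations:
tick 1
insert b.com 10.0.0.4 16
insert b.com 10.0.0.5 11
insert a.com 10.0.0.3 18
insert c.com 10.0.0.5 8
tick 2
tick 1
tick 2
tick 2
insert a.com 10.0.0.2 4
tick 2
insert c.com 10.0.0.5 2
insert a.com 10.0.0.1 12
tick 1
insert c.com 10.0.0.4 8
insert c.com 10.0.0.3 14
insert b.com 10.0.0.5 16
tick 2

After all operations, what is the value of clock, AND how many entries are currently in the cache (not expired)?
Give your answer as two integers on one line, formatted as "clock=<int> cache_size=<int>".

Op 1: tick 1 -> clock=1.
Op 2: insert b.com -> 10.0.0.4 (expiry=1+16=17). clock=1
Op 3: insert b.com -> 10.0.0.5 (expiry=1+11=12). clock=1
Op 4: insert a.com -> 10.0.0.3 (expiry=1+18=19). clock=1
Op 5: insert c.com -> 10.0.0.5 (expiry=1+8=9). clock=1
Op 6: tick 2 -> clock=3.
Op 7: tick 1 -> clock=4.
Op 8: tick 2 -> clock=6.
Op 9: tick 2 -> clock=8.
Op 10: insert a.com -> 10.0.0.2 (expiry=8+4=12). clock=8
Op 11: tick 2 -> clock=10. purged={c.com}
Op 12: insert c.com -> 10.0.0.5 (expiry=10+2=12). clock=10
Op 13: insert a.com -> 10.0.0.1 (expiry=10+12=22). clock=10
Op 14: tick 1 -> clock=11.
Op 15: insert c.com -> 10.0.0.4 (expiry=11+8=19). clock=11
Op 16: insert c.com -> 10.0.0.3 (expiry=11+14=25). clock=11
Op 17: insert b.com -> 10.0.0.5 (expiry=11+16=27). clock=11
Op 18: tick 2 -> clock=13.
Final clock = 13
Final cache (unexpired): {a.com,b.com,c.com} -> size=3

Answer: clock=13 cache_size=3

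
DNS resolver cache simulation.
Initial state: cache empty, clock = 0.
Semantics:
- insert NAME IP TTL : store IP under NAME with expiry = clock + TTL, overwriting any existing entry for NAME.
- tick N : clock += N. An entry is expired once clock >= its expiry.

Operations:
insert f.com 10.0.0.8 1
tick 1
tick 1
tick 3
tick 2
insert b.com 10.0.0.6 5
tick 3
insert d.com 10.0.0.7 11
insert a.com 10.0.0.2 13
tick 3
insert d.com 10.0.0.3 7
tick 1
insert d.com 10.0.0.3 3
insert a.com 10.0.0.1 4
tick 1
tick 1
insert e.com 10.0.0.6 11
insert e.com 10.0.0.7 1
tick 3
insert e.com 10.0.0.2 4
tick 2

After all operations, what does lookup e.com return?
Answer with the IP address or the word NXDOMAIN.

Answer: 10.0.0.2

Derivation:
Op 1: insert f.com -> 10.0.0.8 (expiry=0+1=1). clock=0
Op 2: tick 1 -> clock=1. purged={f.com}
Op 3: tick 1 -> clock=2.
Op 4: tick 3 -> clock=5.
Op 5: tick 2 -> clock=7.
Op 6: insert b.com -> 10.0.0.6 (expiry=7+5=12). clock=7
Op 7: tick 3 -> clock=10.
Op 8: insert d.com -> 10.0.0.7 (expiry=10+11=21). clock=10
Op 9: insert a.com -> 10.0.0.2 (expiry=10+13=23). clock=10
Op 10: tick 3 -> clock=13. purged={b.com}
Op 11: insert d.com -> 10.0.0.3 (expiry=13+7=20). clock=13
Op 12: tick 1 -> clock=14.
Op 13: insert d.com -> 10.0.0.3 (expiry=14+3=17). clock=14
Op 14: insert a.com -> 10.0.0.1 (expiry=14+4=18). clock=14
Op 15: tick 1 -> clock=15.
Op 16: tick 1 -> clock=16.
Op 17: insert e.com -> 10.0.0.6 (expiry=16+11=27). clock=16
Op 18: insert e.com -> 10.0.0.7 (expiry=16+1=17). clock=16
Op 19: tick 3 -> clock=19. purged={a.com,d.com,e.com}
Op 20: insert e.com -> 10.0.0.2 (expiry=19+4=23). clock=19
Op 21: tick 2 -> clock=21.
lookup e.com: present, ip=10.0.0.2 expiry=23 > clock=21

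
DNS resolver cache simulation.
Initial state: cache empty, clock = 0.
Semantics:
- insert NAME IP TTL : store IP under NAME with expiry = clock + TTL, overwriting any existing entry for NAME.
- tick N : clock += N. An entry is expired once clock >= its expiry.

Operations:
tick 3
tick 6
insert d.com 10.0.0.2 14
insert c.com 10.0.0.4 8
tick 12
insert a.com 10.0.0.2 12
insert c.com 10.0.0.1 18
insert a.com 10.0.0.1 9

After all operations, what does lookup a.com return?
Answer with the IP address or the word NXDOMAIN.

Answer: 10.0.0.1

Derivation:
Op 1: tick 3 -> clock=3.
Op 2: tick 6 -> clock=9.
Op 3: insert d.com -> 10.0.0.2 (expiry=9+14=23). clock=9
Op 4: insert c.com -> 10.0.0.4 (expiry=9+8=17). clock=9
Op 5: tick 12 -> clock=21. purged={c.com}
Op 6: insert a.com -> 10.0.0.2 (expiry=21+12=33). clock=21
Op 7: insert c.com -> 10.0.0.1 (expiry=21+18=39). clock=21
Op 8: insert a.com -> 10.0.0.1 (expiry=21+9=30). clock=21
lookup a.com: present, ip=10.0.0.1 expiry=30 > clock=21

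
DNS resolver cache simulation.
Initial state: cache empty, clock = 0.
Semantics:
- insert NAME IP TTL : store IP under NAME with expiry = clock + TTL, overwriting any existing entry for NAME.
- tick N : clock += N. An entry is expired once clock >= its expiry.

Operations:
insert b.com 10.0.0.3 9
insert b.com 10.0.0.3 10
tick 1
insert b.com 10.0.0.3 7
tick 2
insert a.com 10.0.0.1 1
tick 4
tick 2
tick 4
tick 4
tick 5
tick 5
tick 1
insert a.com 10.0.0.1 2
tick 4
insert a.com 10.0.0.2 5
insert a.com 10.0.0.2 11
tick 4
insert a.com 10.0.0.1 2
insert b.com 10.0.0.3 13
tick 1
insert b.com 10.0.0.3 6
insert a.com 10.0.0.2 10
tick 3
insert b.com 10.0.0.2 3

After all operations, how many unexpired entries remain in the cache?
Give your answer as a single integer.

Op 1: insert b.com -> 10.0.0.3 (expiry=0+9=9). clock=0
Op 2: insert b.com -> 10.0.0.3 (expiry=0+10=10). clock=0
Op 3: tick 1 -> clock=1.
Op 4: insert b.com -> 10.0.0.3 (expiry=1+7=8). clock=1
Op 5: tick 2 -> clock=3.
Op 6: insert a.com -> 10.0.0.1 (expiry=3+1=4). clock=3
Op 7: tick 4 -> clock=7. purged={a.com}
Op 8: tick 2 -> clock=9. purged={b.com}
Op 9: tick 4 -> clock=13.
Op 10: tick 4 -> clock=17.
Op 11: tick 5 -> clock=22.
Op 12: tick 5 -> clock=27.
Op 13: tick 1 -> clock=28.
Op 14: insert a.com -> 10.0.0.1 (expiry=28+2=30). clock=28
Op 15: tick 4 -> clock=32. purged={a.com}
Op 16: insert a.com -> 10.0.0.2 (expiry=32+5=37). clock=32
Op 17: insert a.com -> 10.0.0.2 (expiry=32+11=43). clock=32
Op 18: tick 4 -> clock=36.
Op 19: insert a.com -> 10.0.0.1 (expiry=36+2=38). clock=36
Op 20: insert b.com -> 10.0.0.3 (expiry=36+13=49). clock=36
Op 21: tick 1 -> clock=37.
Op 22: insert b.com -> 10.0.0.3 (expiry=37+6=43). clock=37
Op 23: insert a.com -> 10.0.0.2 (expiry=37+10=47). clock=37
Op 24: tick 3 -> clock=40.
Op 25: insert b.com -> 10.0.0.2 (expiry=40+3=43). clock=40
Final cache (unexpired): {a.com,b.com} -> size=2

Answer: 2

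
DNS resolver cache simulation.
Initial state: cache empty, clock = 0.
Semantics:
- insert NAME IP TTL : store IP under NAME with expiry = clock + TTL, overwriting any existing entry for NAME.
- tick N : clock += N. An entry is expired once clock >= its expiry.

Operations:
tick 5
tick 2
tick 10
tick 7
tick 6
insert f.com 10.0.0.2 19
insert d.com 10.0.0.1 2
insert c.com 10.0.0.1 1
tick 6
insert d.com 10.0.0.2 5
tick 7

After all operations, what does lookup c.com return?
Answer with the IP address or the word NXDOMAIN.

Op 1: tick 5 -> clock=5.
Op 2: tick 2 -> clock=7.
Op 3: tick 10 -> clock=17.
Op 4: tick 7 -> clock=24.
Op 5: tick 6 -> clock=30.
Op 6: insert f.com -> 10.0.0.2 (expiry=30+19=49). clock=30
Op 7: insert d.com -> 10.0.0.1 (expiry=30+2=32). clock=30
Op 8: insert c.com -> 10.0.0.1 (expiry=30+1=31). clock=30
Op 9: tick 6 -> clock=36. purged={c.com,d.com}
Op 10: insert d.com -> 10.0.0.2 (expiry=36+5=41). clock=36
Op 11: tick 7 -> clock=43. purged={d.com}
lookup c.com: not in cache (expired or never inserted)

Answer: NXDOMAIN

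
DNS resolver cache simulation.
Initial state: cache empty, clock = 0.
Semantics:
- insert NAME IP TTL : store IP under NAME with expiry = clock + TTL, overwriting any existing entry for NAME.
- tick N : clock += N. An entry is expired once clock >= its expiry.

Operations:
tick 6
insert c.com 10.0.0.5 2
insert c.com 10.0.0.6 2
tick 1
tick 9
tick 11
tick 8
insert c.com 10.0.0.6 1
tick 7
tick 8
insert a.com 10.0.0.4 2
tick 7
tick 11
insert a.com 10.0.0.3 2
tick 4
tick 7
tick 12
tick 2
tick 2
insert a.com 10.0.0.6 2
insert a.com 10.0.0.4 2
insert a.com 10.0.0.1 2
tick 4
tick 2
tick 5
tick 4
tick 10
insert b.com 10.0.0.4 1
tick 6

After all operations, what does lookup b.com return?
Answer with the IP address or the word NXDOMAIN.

Answer: NXDOMAIN

Derivation:
Op 1: tick 6 -> clock=6.
Op 2: insert c.com -> 10.0.0.5 (expiry=6+2=8). clock=6
Op 3: insert c.com -> 10.0.0.6 (expiry=6+2=8). clock=6
Op 4: tick 1 -> clock=7.
Op 5: tick 9 -> clock=16. purged={c.com}
Op 6: tick 11 -> clock=27.
Op 7: tick 8 -> clock=35.
Op 8: insert c.com -> 10.0.0.6 (expiry=35+1=36). clock=35
Op 9: tick 7 -> clock=42. purged={c.com}
Op 10: tick 8 -> clock=50.
Op 11: insert a.com -> 10.0.0.4 (expiry=50+2=52). clock=50
Op 12: tick 7 -> clock=57. purged={a.com}
Op 13: tick 11 -> clock=68.
Op 14: insert a.com -> 10.0.0.3 (expiry=68+2=70). clock=68
Op 15: tick 4 -> clock=72. purged={a.com}
Op 16: tick 7 -> clock=79.
Op 17: tick 12 -> clock=91.
Op 18: tick 2 -> clock=93.
Op 19: tick 2 -> clock=95.
Op 20: insert a.com -> 10.0.0.6 (expiry=95+2=97). clock=95
Op 21: insert a.com -> 10.0.0.4 (expiry=95+2=97). clock=95
Op 22: insert a.com -> 10.0.0.1 (expiry=95+2=97). clock=95
Op 23: tick 4 -> clock=99. purged={a.com}
Op 24: tick 2 -> clock=101.
Op 25: tick 5 -> clock=106.
Op 26: tick 4 -> clock=110.
Op 27: tick 10 -> clock=120.
Op 28: insert b.com -> 10.0.0.4 (expiry=120+1=121). clock=120
Op 29: tick 6 -> clock=126. purged={b.com}
lookup b.com: not in cache (expired or never inserted)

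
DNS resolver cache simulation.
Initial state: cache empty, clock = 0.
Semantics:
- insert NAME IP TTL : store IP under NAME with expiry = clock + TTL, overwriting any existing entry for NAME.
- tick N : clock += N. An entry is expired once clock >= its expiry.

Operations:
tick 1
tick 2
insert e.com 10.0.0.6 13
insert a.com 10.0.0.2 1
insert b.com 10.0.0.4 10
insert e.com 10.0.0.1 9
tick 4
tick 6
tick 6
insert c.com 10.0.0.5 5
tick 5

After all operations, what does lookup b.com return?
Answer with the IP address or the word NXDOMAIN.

Op 1: tick 1 -> clock=1.
Op 2: tick 2 -> clock=3.
Op 3: insert e.com -> 10.0.0.6 (expiry=3+13=16). clock=3
Op 4: insert a.com -> 10.0.0.2 (expiry=3+1=4). clock=3
Op 5: insert b.com -> 10.0.0.4 (expiry=3+10=13). clock=3
Op 6: insert e.com -> 10.0.0.1 (expiry=3+9=12). clock=3
Op 7: tick 4 -> clock=7. purged={a.com}
Op 8: tick 6 -> clock=13. purged={b.com,e.com}
Op 9: tick 6 -> clock=19.
Op 10: insert c.com -> 10.0.0.5 (expiry=19+5=24). clock=19
Op 11: tick 5 -> clock=24. purged={c.com}
lookup b.com: not in cache (expired or never inserted)

Answer: NXDOMAIN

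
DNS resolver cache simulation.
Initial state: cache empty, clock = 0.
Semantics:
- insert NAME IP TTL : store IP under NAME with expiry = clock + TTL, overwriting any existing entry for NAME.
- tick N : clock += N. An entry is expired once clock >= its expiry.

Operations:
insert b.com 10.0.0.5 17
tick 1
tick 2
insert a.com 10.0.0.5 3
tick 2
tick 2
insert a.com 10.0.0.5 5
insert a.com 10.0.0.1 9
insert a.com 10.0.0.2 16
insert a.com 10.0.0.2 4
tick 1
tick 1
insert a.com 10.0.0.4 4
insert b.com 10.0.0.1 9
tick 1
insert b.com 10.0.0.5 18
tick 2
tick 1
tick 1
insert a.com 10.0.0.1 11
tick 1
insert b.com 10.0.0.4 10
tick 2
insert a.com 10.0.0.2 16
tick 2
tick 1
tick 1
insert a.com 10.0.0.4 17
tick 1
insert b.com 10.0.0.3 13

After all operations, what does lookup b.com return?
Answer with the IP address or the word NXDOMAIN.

Op 1: insert b.com -> 10.0.0.5 (expiry=0+17=17). clock=0
Op 2: tick 1 -> clock=1.
Op 3: tick 2 -> clock=3.
Op 4: insert a.com -> 10.0.0.5 (expiry=3+3=6). clock=3
Op 5: tick 2 -> clock=5.
Op 6: tick 2 -> clock=7. purged={a.com}
Op 7: insert a.com -> 10.0.0.5 (expiry=7+5=12). clock=7
Op 8: insert a.com -> 10.0.0.1 (expiry=7+9=16). clock=7
Op 9: insert a.com -> 10.0.0.2 (expiry=7+16=23). clock=7
Op 10: insert a.com -> 10.0.0.2 (expiry=7+4=11). clock=7
Op 11: tick 1 -> clock=8.
Op 12: tick 1 -> clock=9.
Op 13: insert a.com -> 10.0.0.4 (expiry=9+4=13). clock=9
Op 14: insert b.com -> 10.0.0.1 (expiry=9+9=18). clock=9
Op 15: tick 1 -> clock=10.
Op 16: insert b.com -> 10.0.0.5 (expiry=10+18=28). clock=10
Op 17: tick 2 -> clock=12.
Op 18: tick 1 -> clock=13. purged={a.com}
Op 19: tick 1 -> clock=14.
Op 20: insert a.com -> 10.0.0.1 (expiry=14+11=25). clock=14
Op 21: tick 1 -> clock=15.
Op 22: insert b.com -> 10.0.0.4 (expiry=15+10=25). clock=15
Op 23: tick 2 -> clock=17.
Op 24: insert a.com -> 10.0.0.2 (expiry=17+16=33). clock=17
Op 25: tick 2 -> clock=19.
Op 26: tick 1 -> clock=20.
Op 27: tick 1 -> clock=21.
Op 28: insert a.com -> 10.0.0.4 (expiry=21+17=38). clock=21
Op 29: tick 1 -> clock=22.
Op 30: insert b.com -> 10.0.0.3 (expiry=22+13=35). clock=22
lookup b.com: present, ip=10.0.0.3 expiry=35 > clock=22

Answer: 10.0.0.3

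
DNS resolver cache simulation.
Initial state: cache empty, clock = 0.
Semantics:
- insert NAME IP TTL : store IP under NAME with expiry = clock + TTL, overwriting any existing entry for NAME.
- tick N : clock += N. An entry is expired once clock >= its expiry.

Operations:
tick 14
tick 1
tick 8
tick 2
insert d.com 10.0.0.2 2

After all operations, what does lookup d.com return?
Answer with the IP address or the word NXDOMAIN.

Op 1: tick 14 -> clock=14.
Op 2: tick 1 -> clock=15.
Op 3: tick 8 -> clock=23.
Op 4: tick 2 -> clock=25.
Op 5: insert d.com -> 10.0.0.2 (expiry=25+2=27). clock=25
lookup d.com: present, ip=10.0.0.2 expiry=27 > clock=25

Answer: 10.0.0.2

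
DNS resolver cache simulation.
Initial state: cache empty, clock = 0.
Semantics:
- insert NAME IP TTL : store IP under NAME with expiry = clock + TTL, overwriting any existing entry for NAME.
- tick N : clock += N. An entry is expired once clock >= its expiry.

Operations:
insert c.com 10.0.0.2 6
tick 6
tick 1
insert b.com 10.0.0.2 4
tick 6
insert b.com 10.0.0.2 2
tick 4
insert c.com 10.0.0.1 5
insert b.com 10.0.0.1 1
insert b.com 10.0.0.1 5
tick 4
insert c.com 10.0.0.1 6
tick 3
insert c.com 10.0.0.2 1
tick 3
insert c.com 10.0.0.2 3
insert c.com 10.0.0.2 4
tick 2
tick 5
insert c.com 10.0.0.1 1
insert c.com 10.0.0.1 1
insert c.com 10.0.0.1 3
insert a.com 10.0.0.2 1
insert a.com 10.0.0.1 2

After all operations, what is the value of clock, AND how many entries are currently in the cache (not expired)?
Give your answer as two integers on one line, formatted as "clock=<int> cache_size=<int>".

Answer: clock=34 cache_size=2

Derivation:
Op 1: insert c.com -> 10.0.0.2 (expiry=0+6=6). clock=0
Op 2: tick 6 -> clock=6. purged={c.com}
Op 3: tick 1 -> clock=7.
Op 4: insert b.com -> 10.0.0.2 (expiry=7+4=11). clock=7
Op 5: tick 6 -> clock=13. purged={b.com}
Op 6: insert b.com -> 10.0.0.2 (expiry=13+2=15). clock=13
Op 7: tick 4 -> clock=17. purged={b.com}
Op 8: insert c.com -> 10.0.0.1 (expiry=17+5=22). clock=17
Op 9: insert b.com -> 10.0.0.1 (expiry=17+1=18). clock=17
Op 10: insert b.com -> 10.0.0.1 (expiry=17+5=22). clock=17
Op 11: tick 4 -> clock=21.
Op 12: insert c.com -> 10.0.0.1 (expiry=21+6=27). clock=21
Op 13: tick 3 -> clock=24. purged={b.com}
Op 14: insert c.com -> 10.0.0.2 (expiry=24+1=25). clock=24
Op 15: tick 3 -> clock=27. purged={c.com}
Op 16: insert c.com -> 10.0.0.2 (expiry=27+3=30). clock=27
Op 17: insert c.com -> 10.0.0.2 (expiry=27+4=31). clock=27
Op 18: tick 2 -> clock=29.
Op 19: tick 5 -> clock=34. purged={c.com}
Op 20: insert c.com -> 10.0.0.1 (expiry=34+1=35). clock=34
Op 21: insert c.com -> 10.0.0.1 (expiry=34+1=35). clock=34
Op 22: insert c.com -> 10.0.0.1 (expiry=34+3=37). clock=34
Op 23: insert a.com -> 10.0.0.2 (expiry=34+1=35). clock=34
Op 24: insert a.com -> 10.0.0.1 (expiry=34+2=36). clock=34
Final clock = 34
Final cache (unexpired): {a.com,c.com} -> size=2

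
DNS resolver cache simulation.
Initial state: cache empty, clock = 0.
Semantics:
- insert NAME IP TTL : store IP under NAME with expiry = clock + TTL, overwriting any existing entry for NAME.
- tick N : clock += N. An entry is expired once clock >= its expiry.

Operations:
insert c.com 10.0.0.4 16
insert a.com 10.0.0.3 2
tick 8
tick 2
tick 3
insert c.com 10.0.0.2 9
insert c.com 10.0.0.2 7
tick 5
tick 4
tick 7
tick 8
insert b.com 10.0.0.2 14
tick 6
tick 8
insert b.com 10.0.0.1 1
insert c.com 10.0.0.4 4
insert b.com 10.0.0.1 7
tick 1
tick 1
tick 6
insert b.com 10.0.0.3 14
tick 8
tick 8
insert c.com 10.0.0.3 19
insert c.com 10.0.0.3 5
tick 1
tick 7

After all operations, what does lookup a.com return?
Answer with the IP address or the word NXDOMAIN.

Answer: NXDOMAIN

Derivation:
Op 1: insert c.com -> 10.0.0.4 (expiry=0+16=16). clock=0
Op 2: insert a.com -> 10.0.0.3 (expiry=0+2=2). clock=0
Op 3: tick 8 -> clock=8. purged={a.com}
Op 4: tick 2 -> clock=10.
Op 5: tick 3 -> clock=13.
Op 6: insert c.com -> 10.0.0.2 (expiry=13+9=22). clock=13
Op 7: insert c.com -> 10.0.0.2 (expiry=13+7=20). clock=13
Op 8: tick 5 -> clock=18.
Op 9: tick 4 -> clock=22. purged={c.com}
Op 10: tick 7 -> clock=29.
Op 11: tick 8 -> clock=37.
Op 12: insert b.com -> 10.0.0.2 (expiry=37+14=51). clock=37
Op 13: tick 6 -> clock=43.
Op 14: tick 8 -> clock=51. purged={b.com}
Op 15: insert b.com -> 10.0.0.1 (expiry=51+1=52). clock=51
Op 16: insert c.com -> 10.0.0.4 (expiry=51+4=55). clock=51
Op 17: insert b.com -> 10.0.0.1 (expiry=51+7=58). clock=51
Op 18: tick 1 -> clock=52.
Op 19: tick 1 -> clock=53.
Op 20: tick 6 -> clock=59. purged={b.com,c.com}
Op 21: insert b.com -> 10.0.0.3 (expiry=59+14=73). clock=59
Op 22: tick 8 -> clock=67.
Op 23: tick 8 -> clock=75. purged={b.com}
Op 24: insert c.com -> 10.0.0.3 (expiry=75+19=94). clock=75
Op 25: insert c.com -> 10.0.0.3 (expiry=75+5=80). clock=75
Op 26: tick 1 -> clock=76.
Op 27: tick 7 -> clock=83. purged={c.com}
lookup a.com: not in cache (expired or never inserted)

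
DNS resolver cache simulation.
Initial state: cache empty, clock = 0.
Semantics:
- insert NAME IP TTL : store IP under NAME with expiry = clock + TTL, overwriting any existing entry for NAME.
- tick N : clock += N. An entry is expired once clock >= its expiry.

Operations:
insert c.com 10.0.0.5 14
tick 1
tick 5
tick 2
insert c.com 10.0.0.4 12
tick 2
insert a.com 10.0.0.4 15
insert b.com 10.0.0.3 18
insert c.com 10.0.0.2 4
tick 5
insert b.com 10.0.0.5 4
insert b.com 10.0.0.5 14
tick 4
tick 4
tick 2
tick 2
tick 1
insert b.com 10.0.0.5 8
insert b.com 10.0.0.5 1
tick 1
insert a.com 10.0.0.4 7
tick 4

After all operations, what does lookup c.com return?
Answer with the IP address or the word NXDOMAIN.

Answer: NXDOMAIN

Derivation:
Op 1: insert c.com -> 10.0.0.5 (expiry=0+14=14). clock=0
Op 2: tick 1 -> clock=1.
Op 3: tick 5 -> clock=6.
Op 4: tick 2 -> clock=8.
Op 5: insert c.com -> 10.0.0.4 (expiry=8+12=20). clock=8
Op 6: tick 2 -> clock=10.
Op 7: insert a.com -> 10.0.0.4 (expiry=10+15=25). clock=10
Op 8: insert b.com -> 10.0.0.3 (expiry=10+18=28). clock=10
Op 9: insert c.com -> 10.0.0.2 (expiry=10+4=14). clock=10
Op 10: tick 5 -> clock=15. purged={c.com}
Op 11: insert b.com -> 10.0.0.5 (expiry=15+4=19). clock=15
Op 12: insert b.com -> 10.0.0.5 (expiry=15+14=29). clock=15
Op 13: tick 4 -> clock=19.
Op 14: tick 4 -> clock=23.
Op 15: tick 2 -> clock=25. purged={a.com}
Op 16: tick 2 -> clock=27.
Op 17: tick 1 -> clock=28.
Op 18: insert b.com -> 10.0.0.5 (expiry=28+8=36). clock=28
Op 19: insert b.com -> 10.0.0.5 (expiry=28+1=29). clock=28
Op 20: tick 1 -> clock=29. purged={b.com}
Op 21: insert a.com -> 10.0.0.4 (expiry=29+7=36). clock=29
Op 22: tick 4 -> clock=33.
lookup c.com: not in cache (expired or never inserted)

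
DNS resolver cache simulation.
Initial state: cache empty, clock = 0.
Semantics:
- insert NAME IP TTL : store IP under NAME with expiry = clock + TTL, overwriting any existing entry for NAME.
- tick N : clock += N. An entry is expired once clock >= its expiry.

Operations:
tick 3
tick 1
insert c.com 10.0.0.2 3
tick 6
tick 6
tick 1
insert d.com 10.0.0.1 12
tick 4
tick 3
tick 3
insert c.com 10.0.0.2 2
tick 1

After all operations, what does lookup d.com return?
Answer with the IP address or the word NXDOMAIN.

Answer: 10.0.0.1

Derivation:
Op 1: tick 3 -> clock=3.
Op 2: tick 1 -> clock=4.
Op 3: insert c.com -> 10.0.0.2 (expiry=4+3=7). clock=4
Op 4: tick 6 -> clock=10. purged={c.com}
Op 5: tick 6 -> clock=16.
Op 6: tick 1 -> clock=17.
Op 7: insert d.com -> 10.0.0.1 (expiry=17+12=29). clock=17
Op 8: tick 4 -> clock=21.
Op 9: tick 3 -> clock=24.
Op 10: tick 3 -> clock=27.
Op 11: insert c.com -> 10.0.0.2 (expiry=27+2=29). clock=27
Op 12: tick 1 -> clock=28.
lookup d.com: present, ip=10.0.0.1 expiry=29 > clock=28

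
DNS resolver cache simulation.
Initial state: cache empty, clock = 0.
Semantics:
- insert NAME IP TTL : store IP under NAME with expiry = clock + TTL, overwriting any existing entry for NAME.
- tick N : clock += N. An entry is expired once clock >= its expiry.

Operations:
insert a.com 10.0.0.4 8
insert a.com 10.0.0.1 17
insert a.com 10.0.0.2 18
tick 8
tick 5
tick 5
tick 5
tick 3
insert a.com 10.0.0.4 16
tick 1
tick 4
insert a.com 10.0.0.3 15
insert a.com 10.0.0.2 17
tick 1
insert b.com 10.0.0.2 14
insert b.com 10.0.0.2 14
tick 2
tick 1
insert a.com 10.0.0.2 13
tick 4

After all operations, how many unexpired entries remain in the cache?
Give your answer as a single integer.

Op 1: insert a.com -> 10.0.0.4 (expiry=0+8=8). clock=0
Op 2: insert a.com -> 10.0.0.1 (expiry=0+17=17). clock=0
Op 3: insert a.com -> 10.0.0.2 (expiry=0+18=18). clock=0
Op 4: tick 8 -> clock=8.
Op 5: tick 5 -> clock=13.
Op 6: tick 5 -> clock=18. purged={a.com}
Op 7: tick 5 -> clock=23.
Op 8: tick 3 -> clock=26.
Op 9: insert a.com -> 10.0.0.4 (expiry=26+16=42). clock=26
Op 10: tick 1 -> clock=27.
Op 11: tick 4 -> clock=31.
Op 12: insert a.com -> 10.0.0.3 (expiry=31+15=46). clock=31
Op 13: insert a.com -> 10.0.0.2 (expiry=31+17=48). clock=31
Op 14: tick 1 -> clock=32.
Op 15: insert b.com -> 10.0.0.2 (expiry=32+14=46). clock=32
Op 16: insert b.com -> 10.0.0.2 (expiry=32+14=46). clock=32
Op 17: tick 2 -> clock=34.
Op 18: tick 1 -> clock=35.
Op 19: insert a.com -> 10.0.0.2 (expiry=35+13=48). clock=35
Op 20: tick 4 -> clock=39.
Final cache (unexpired): {a.com,b.com} -> size=2

Answer: 2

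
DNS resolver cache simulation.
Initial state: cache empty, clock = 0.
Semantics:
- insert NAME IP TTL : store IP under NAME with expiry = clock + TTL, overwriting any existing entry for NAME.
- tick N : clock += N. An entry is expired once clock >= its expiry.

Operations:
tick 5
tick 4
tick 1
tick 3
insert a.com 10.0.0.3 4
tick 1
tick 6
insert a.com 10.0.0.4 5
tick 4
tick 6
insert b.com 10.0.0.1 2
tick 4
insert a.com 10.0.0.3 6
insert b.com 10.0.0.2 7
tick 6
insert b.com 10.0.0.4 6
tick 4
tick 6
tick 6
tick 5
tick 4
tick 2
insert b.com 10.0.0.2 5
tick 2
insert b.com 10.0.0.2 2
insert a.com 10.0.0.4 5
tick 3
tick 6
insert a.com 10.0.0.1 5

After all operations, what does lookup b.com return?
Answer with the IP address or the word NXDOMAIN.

Op 1: tick 5 -> clock=5.
Op 2: tick 4 -> clock=9.
Op 3: tick 1 -> clock=10.
Op 4: tick 3 -> clock=13.
Op 5: insert a.com -> 10.0.0.3 (expiry=13+4=17). clock=13
Op 6: tick 1 -> clock=14.
Op 7: tick 6 -> clock=20. purged={a.com}
Op 8: insert a.com -> 10.0.0.4 (expiry=20+5=25). clock=20
Op 9: tick 4 -> clock=24.
Op 10: tick 6 -> clock=30. purged={a.com}
Op 11: insert b.com -> 10.0.0.1 (expiry=30+2=32). clock=30
Op 12: tick 4 -> clock=34. purged={b.com}
Op 13: insert a.com -> 10.0.0.3 (expiry=34+6=40). clock=34
Op 14: insert b.com -> 10.0.0.2 (expiry=34+7=41). clock=34
Op 15: tick 6 -> clock=40. purged={a.com}
Op 16: insert b.com -> 10.0.0.4 (expiry=40+6=46). clock=40
Op 17: tick 4 -> clock=44.
Op 18: tick 6 -> clock=50. purged={b.com}
Op 19: tick 6 -> clock=56.
Op 20: tick 5 -> clock=61.
Op 21: tick 4 -> clock=65.
Op 22: tick 2 -> clock=67.
Op 23: insert b.com -> 10.0.0.2 (expiry=67+5=72). clock=67
Op 24: tick 2 -> clock=69.
Op 25: insert b.com -> 10.0.0.2 (expiry=69+2=71). clock=69
Op 26: insert a.com -> 10.0.0.4 (expiry=69+5=74). clock=69
Op 27: tick 3 -> clock=72. purged={b.com}
Op 28: tick 6 -> clock=78. purged={a.com}
Op 29: insert a.com -> 10.0.0.1 (expiry=78+5=83). clock=78
lookup b.com: not in cache (expired or never inserted)

Answer: NXDOMAIN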